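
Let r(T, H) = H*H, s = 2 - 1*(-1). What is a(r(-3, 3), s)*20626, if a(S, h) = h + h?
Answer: 123756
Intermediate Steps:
s = 3 (s = 2 + 1 = 3)
r(T, H) = H²
a(S, h) = 2*h
a(r(-3, 3), s)*20626 = (2*3)*20626 = 6*20626 = 123756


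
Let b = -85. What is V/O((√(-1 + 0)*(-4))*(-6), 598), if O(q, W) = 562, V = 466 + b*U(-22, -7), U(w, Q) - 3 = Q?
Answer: 403/281 ≈ 1.4342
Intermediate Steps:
U(w, Q) = 3 + Q
V = 806 (V = 466 - 85*(3 - 7) = 466 - 85*(-4) = 466 + 340 = 806)
V/O((√(-1 + 0)*(-4))*(-6), 598) = 806/562 = 806*(1/562) = 403/281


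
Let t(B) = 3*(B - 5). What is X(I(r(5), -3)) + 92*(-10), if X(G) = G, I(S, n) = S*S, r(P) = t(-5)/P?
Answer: -884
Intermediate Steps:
t(B) = -15 + 3*B (t(B) = 3*(-5 + B) = -15 + 3*B)
r(P) = -30/P (r(P) = (-15 + 3*(-5))/P = (-15 - 15)/P = -30/P)
I(S, n) = S**2
X(I(r(5), -3)) + 92*(-10) = (-30/5)**2 + 92*(-10) = (-30*1/5)**2 - 920 = (-6)**2 - 920 = 36 - 920 = -884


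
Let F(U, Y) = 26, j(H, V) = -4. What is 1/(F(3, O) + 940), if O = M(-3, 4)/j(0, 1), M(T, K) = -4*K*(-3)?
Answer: 1/966 ≈ 0.0010352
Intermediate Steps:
M(T, K) = 12*K
O = -12 (O = (12*4)/(-4) = 48*(-¼) = -12)
1/(F(3, O) + 940) = 1/(26 + 940) = 1/966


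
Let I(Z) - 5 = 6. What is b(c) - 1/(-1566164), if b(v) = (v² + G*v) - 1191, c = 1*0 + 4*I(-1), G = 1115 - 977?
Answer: 10676539989/1566164 ≈ 6817.0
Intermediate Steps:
G = 138
I(Z) = 11 (I(Z) = 5 + 6 = 11)
c = 44 (c = 1*0 + 4*11 = 0 + 44 = 44)
b(v) = -1191 + v² + 138*v (b(v) = (v² + 138*v) - 1191 = -1191 + v² + 138*v)
b(c) - 1/(-1566164) = (-1191 + 44² + 138*44) - 1/(-1566164) = (-1191 + 1936 + 6072) - 1*(-1/1566164) = 6817 + 1/1566164 = 10676539989/1566164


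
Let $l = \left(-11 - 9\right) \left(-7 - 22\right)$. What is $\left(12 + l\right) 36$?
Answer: $21312$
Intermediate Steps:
$l = 580$ ($l = \left(-20\right) \left(-29\right) = 580$)
$\left(12 + l\right) 36 = \left(12 + 580\right) 36 = 592 \cdot 36 = 21312$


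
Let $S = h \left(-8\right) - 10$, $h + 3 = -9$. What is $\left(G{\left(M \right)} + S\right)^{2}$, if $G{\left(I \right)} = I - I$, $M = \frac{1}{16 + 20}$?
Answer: $7396$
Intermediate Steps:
$h = -12$ ($h = -3 - 9 = -12$)
$S = 86$ ($S = \left(-12\right) \left(-8\right) - 10 = 96 - 10 = 86$)
$M = \frac{1}{36} \approx 0.027778$
$G{\left(I \right)} = 0$
$\left(G{\left(M \right)} + S\right)^{2} = \left(0 + 86\right)^{2} = 86^{2} = 7396$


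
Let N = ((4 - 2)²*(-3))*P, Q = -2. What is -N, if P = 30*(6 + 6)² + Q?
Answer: 51816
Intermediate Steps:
P = 4318 (P = 30*(6 + 6)² - 2 = 30*12² - 2 = 30*144 - 2 = 4320 - 2 = 4318)
N = -51816 (N = ((4 - 2)²*(-3))*4318 = (2²*(-3))*4318 = (4*(-3))*4318 = -12*4318 = -51816)
-N = -1*(-51816) = 51816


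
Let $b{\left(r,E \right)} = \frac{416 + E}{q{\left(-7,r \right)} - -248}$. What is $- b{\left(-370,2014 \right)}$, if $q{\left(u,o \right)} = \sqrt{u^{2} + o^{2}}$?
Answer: $\frac{120528}{15089} - \frac{486 \sqrt{136949}}{15089} \approx -3.9316$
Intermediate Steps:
$q{\left(u,o \right)} = \sqrt{o^{2} + u^{2}}$
$b{\left(r,E \right)} = \frac{416 + E}{248 + \sqrt{49 + r^{2}}}$ ($b{\left(r,E \right)} = \frac{416 + E}{\sqrt{r^{2} + \left(-7\right)^{2}} - -248} = \frac{416 + E}{\sqrt{r^{2} + 49} + \left(-218 + 466\right)} = \frac{416 + E}{\sqrt{49 + r^{2}} + 248} = \frac{416 + E}{248 + \sqrt{49 + r^{2}}}$)
$- b{\left(-370,2014 \right)} = - \frac{416 + 2014}{248 + \sqrt{49 + \left(-370\right)^{2}}} = - \frac{2430}{248 + \sqrt{49 + 136900}} = - \frac{2430}{248 + \sqrt{136949}}$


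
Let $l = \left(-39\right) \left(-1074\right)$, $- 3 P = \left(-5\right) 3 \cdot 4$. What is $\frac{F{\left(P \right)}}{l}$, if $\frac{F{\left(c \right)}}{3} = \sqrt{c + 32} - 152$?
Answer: $- \frac{76}{6981} + \frac{\sqrt{13}}{6981} \approx -0.01037$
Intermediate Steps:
$P = 20$ ($P = - \frac{\left(-5\right) 3 \cdot 4}{3} = - \frac{\left(-15\right) 4}{3} = \left(- \frac{1}{3}\right) \left(-60\right) = 20$)
$F{\left(c \right)} = -456 + 3 \sqrt{32 + c}$ ($F{\left(c \right)} = 3 \left(\sqrt{c + 32} - 152\right) = 3 \left(\sqrt{32 + c} - 152\right) = 3 \left(-152 + \sqrt{32 + c}\right) = -456 + 3 \sqrt{32 + c}$)
$l = 41886$
$\frac{F{\left(P \right)}}{l} = \frac{-456 + 3 \sqrt{32 + 20}}{41886} = \left(-456 + 3 \sqrt{52}\right) \frac{1}{41886} = \left(-456 + 3 \cdot 2 \sqrt{13}\right) \frac{1}{41886} = \left(-456 + 6 \sqrt{13}\right) \frac{1}{41886} = - \frac{76}{6981} + \frac{\sqrt{13}}{6981}$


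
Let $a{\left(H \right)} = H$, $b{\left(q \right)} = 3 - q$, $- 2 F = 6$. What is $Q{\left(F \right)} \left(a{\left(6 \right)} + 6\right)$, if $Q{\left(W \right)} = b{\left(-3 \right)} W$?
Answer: $-216$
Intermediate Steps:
$F = -3$ ($F = \left(- \frac{1}{2}\right) 6 = -3$)
$Q{\left(W \right)} = 6 W$ ($Q{\left(W \right)} = \left(3 - -3\right) W = \left(3 + 3\right) W = 6 W$)
$Q{\left(F \right)} \left(a{\left(6 \right)} + 6\right) = 6 \left(-3\right) \left(6 + 6\right) = \left(-18\right) 12 = -216$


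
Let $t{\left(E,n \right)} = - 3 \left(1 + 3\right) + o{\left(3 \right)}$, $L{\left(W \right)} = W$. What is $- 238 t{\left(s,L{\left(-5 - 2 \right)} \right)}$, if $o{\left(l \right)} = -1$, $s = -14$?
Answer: $3094$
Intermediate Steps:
$t{\left(E,n \right)} = -13$ ($t{\left(E,n \right)} = - 3 \left(1 + 3\right) - 1 = \left(-3\right) 4 - 1 = -12 - 1 = -13$)
$- 238 t{\left(s,L{\left(-5 - 2 \right)} \right)} = \left(-238\right) \left(-13\right) = 3094$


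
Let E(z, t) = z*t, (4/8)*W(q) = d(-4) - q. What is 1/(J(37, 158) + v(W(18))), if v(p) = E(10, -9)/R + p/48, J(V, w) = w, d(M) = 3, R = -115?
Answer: 184/29101 ≈ 0.0063228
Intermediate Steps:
W(q) = 6 - 2*q (W(q) = 2*(3 - q) = 6 - 2*q)
E(z, t) = t*z
v(p) = 18/23 + p/48 (v(p) = -9*10/(-115) + p/48 = -90*(-1/115) + p*(1/48) = 18/23 + p/48)
1/(J(37, 158) + v(W(18))) = 1/(158 + (18/23 + (6 - 2*18)/48)) = 1/(158 + (18/23 + (6 - 36)/48)) = 1/(158 + (18/23 + (1/48)*(-30))) = 1/(158 + (18/23 - 5/8)) = 1/(158 + 29/184) = 1/(29101/184) = 184/29101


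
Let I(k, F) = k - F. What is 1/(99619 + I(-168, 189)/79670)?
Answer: 79670/7936645373 ≈ 1.0038e-5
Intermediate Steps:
1/(99619 + I(-168, 189)/79670) = 1/(99619 + (-168 - 1*189)/79670) = 1/(99619 + (-168 - 189)*(1/79670)) = 1/(99619 - 357*1/79670) = 1/(99619 - 357/79670) = 1/(7936645373/79670) = 79670/7936645373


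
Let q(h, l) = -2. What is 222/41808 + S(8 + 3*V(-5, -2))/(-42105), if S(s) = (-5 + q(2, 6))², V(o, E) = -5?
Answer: 173779/41912520 ≈ 0.0041462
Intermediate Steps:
S(s) = 49 (S(s) = (-5 - 2)² = (-7)² = 49)
222/41808 + S(8 + 3*V(-5, -2))/(-42105) = 222/41808 + 49/(-42105) = 222*(1/41808) + 49*(-1/42105) = 37/6968 - 7/6015 = 173779/41912520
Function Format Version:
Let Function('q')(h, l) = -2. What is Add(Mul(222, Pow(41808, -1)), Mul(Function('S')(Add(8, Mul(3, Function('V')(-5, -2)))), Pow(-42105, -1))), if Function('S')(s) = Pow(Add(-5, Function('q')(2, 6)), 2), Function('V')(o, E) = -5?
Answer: Rational(173779, 41912520) ≈ 0.0041462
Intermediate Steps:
Function('S')(s) = 49 (Function('S')(s) = Pow(Add(-5, -2), 2) = Pow(-7, 2) = 49)
Add(Mul(222, Pow(41808, -1)), Mul(Function('S')(Add(8, Mul(3, Function('V')(-5, -2)))), Pow(-42105, -1))) = Add(Mul(222, Pow(41808, -1)), Mul(49, Pow(-42105, -1))) = Add(Mul(222, Rational(1, 41808)), Mul(49, Rational(-1, 42105))) = Add(Rational(37, 6968), Rational(-7, 6015)) = Rational(173779, 41912520)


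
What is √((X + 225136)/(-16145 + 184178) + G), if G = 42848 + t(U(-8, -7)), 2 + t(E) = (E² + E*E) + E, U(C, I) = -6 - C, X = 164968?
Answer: 8*√18907945755369/168033 ≈ 207.02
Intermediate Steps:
t(E) = -2 + E + 2*E² (t(E) = -2 + ((E² + E*E) + E) = -2 + ((E² + E²) + E) = -2 + (2*E² + E) = -2 + (E + 2*E²) = -2 + E + 2*E²)
G = 42856 (G = 42848 + (-2 + (-6 - 1*(-8)) + 2*(-6 - 1*(-8))²) = 42848 + (-2 + (-6 + 8) + 2*(-6 + 8)²) = 42848 + (-2 + 2 + 2*2²) = 42848 + (-2 + 2 + 2*4) = 42848 + (-2 + 2 + 8) = 42848 + 8 = 42856)
√((X + 225136)/(-16145 + 184178) + G) = √((164968 + 225136)/(-16145 + 184178) + 42856) = √(390104/168033 + 42856) = √(7201612352/168033) = 8*√18907945755369/168033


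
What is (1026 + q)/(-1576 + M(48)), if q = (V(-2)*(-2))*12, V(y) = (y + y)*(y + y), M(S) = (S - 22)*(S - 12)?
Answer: -321/320 ≈ -1.0031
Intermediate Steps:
M(S) = (-22 + S)*(-12 + S)
V(y) = 4*y**2 (V(y) = (2*y)*(2*y) = 4*y**2)
q = -384 (q = ((4*(-2)**2)*(-2))*12 = ((4*4)*(-2))*12 = (16*(-2))*12 = -32*12 = -384)
(1026 + q)/(-1576 + M(48)) = (1026 - 384)/(-1576 + (264 + 48**2 - 34*48)) = 642/(-1576 + (264 + 2304 - 1632)) = 642/(-1576 + 936) = 642/(-640) = 642*(-1/640) = -321/320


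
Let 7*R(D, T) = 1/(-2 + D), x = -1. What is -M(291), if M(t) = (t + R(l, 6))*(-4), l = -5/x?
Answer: 24448/21 ≈ 1164.2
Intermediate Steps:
l = 5 (l = -5/(-1) = -5*(-1) = 5)
R(D, T) = 1/(7*(-2 + D))
M(t) = -4/21 - 4*t (M(t) = (t + 1/(7*(-2 + 5)))*(-4) = (t + (1/7)/3)*(-4) = (t + (1/7)*(1/3))*(-4) = (t + 1/21)*(-4) = (1/21 + t)*(-4) = -4/21 - 4*t)
-M(291) = -(-4/21 - 4*291) = -(-4/21 - 1164) = -1*(-24448/21) = 24448/21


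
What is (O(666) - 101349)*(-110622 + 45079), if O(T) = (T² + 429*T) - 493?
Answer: -41123513404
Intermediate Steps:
O(T) = -493 + T² + 429*T
(O(666) - 101349)*(-110622 + 45079) = ((-493 + 666² + 429*666) - 101349)*(-110622 + 45079) = ((-493 + 443556 + 285714) - 101349)*(-65543) = (728777 - 101349)*(-65543) = 627428*(-65543) = -41123513404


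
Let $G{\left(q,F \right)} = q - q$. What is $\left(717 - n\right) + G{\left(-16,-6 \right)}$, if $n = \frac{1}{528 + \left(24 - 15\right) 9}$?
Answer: $\frac{436652}{609} \approx 717.0$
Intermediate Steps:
$G{\left(q,F \right)} = 0$
$n = \frac{1}{609}$ ($n = \frac{1}{528 + 9 \cdot 9} = \frac{1}{528 + 81} = \frac{1}{609} \approx 0.001642$)
$\left(717 - n\right) + G{\left(-16,-6 \right)} = \left(717 - \frac{1}{609}\right) + 0 = \frac{436652}{609} + 0 = \frac{436652}{609}$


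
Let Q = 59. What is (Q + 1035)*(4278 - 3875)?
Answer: 440882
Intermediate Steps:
(Q + 1035)*(4278 - 3875) = (59 + 1035)*(4278 - 3875) = 1094*403 = 440882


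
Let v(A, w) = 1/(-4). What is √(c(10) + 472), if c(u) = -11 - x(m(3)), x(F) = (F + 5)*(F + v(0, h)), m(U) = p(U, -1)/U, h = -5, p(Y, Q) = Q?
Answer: √16694/6 ≈ 21.534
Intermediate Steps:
v(A, w) = -¼
m(U) = -1/U
x(F) = (5 + F)*(-¼ + F) (x(F) = (F + 5)*(F - ¼) = (5 + F)*(-¼ + F))
c(u) = -149/18 (c(u) = -11 - (-5/4 + (-1/3)² + 19*(-1/3)/4) = -11 - (-5/4 + (-1*⅓)² + 19*(-1*⅓)/4) = -11 - (-5/4 + (-⅓)² + (19/4)*(-⅓)) = -11 - (-5/4 + ⅑ - 19/12) = -11 - 1*(-49/18) = -11 + 49/18 = -149/18)
√(c(10) + 472) = √(-149/18 + 472) = √(8347/18) = √16694/6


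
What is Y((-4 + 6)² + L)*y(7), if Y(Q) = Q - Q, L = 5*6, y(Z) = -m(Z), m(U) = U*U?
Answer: 0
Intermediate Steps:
m(U) = U²
y(Z) = -Z²
L = 30
Y(Q) = 0
Y((-4 + 6)² + L)*y(7) = 0*(-1*7²) = 0*(-1*49) = 0*(-49) = 0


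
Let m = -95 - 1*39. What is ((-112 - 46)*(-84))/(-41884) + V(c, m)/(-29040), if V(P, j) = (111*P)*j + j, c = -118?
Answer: -9236469389/152038920 ≈ -60.751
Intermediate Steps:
m = -134 (m = -95 - 39 = -134)
V(P, j) = j + 111*P*j (V(P, j) = 111*P*j + j = j + 111*P*j)
((-112 - 46)*(-84))/(-41884) + V(c, m)/(-29040) = ((-112 - 46)*(-84))/(-41884) - 134*(1 + 111*(-118))/(-29040) = -158*(-84)*(-1/41884) - 134*(1 - 13098)*(-1/29040) = 13272*(-1/41884) - 134*(-13097)*(-1/29040) = -3318/10471 + 1754998*(-1/29040) = -3318/10471 - 877499/14520 = -9236469389/152038920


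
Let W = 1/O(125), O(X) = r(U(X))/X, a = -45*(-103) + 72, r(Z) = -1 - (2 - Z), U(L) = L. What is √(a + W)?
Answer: √70074238/122 ≈ 68.615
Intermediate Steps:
r(Z) = -3 + Z (r(Z) = -1 + (-2 + Z) = -3 + Z)
a = 4707 (a = 4635 + 72 = 4707)
O(X) = (-3 + X)/X
W = 125/122 (W = 1/((-3 + 125)/125) = 1/((1/125)*122) = 1/(122/125) = 125/122 ≈ 1.0246)
√(a + W) = √(4707 + 125/122) = √(574379/122) = √70074238/122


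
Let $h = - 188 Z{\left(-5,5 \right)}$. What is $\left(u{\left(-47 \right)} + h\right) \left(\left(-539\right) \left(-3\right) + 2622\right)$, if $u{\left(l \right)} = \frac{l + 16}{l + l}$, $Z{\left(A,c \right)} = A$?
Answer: $\frac{374689449}{94} \approx 3.9861 \cdot 10^{6}$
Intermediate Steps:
$u{\left(l \right)} = \frac{16 + l}{2 l}$
$h = 940$ ($h = \left(-188\right) \left(-5\right) = 940$)
$\left(u{\left(-47 \right)} + h\right) \left(\left(-539\right) \left(-3\right) + 2622\right) = \left(\frac{16 - 47}{2 \left(-47\right)} + 940\right) \left(\left(-539\right) \left(-3\right) + 2622\right) = \left(\frac{1}{2} \left(- \frac{1}{47}\right) \left(-31\right) + 940\right) \left(1617 + 2622\right) = \left(\frac{31}{94} + 940\right) 4239 = \frac{88391}{94} \cdot 4239 = \frac{374689449}{94}$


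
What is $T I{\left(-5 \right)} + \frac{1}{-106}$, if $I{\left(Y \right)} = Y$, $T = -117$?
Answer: $\frac{62009}{106} \approx 584.99$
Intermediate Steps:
$T I{\left(-5 \right)} + \frac{1}{-106} = \left(-117\right) \left(-5\right) + \frac{1}{-106} = 585 - \frac{1}{106} = \frac{62009}{106}$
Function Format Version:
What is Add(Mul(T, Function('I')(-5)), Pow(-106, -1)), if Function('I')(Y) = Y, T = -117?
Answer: Rational(62009, 106) ≈ 584.99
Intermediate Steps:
Add(Mul(T, Function('I')(-5)), Pow(-106, -1)) = Add(Mul(-117, -5), Pow(-106, -1)) = Add(585, Rational(-1, 106)) = Rational(62009, 106)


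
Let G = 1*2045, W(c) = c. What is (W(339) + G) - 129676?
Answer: -127292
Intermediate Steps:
G = 2045
(W(339) + G) - 129676 = (339 + 2045) - 129676 = 2384 - 129676 = -127292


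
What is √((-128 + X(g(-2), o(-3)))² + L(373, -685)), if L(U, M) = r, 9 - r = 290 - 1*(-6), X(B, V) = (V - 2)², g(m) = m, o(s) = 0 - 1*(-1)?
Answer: 89*√2 ≈ 125.86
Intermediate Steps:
o(s) = 1 (o(s) = 0 + 1 = 1)
X(B, V) = (-2 + V)²
r = -287 (r = 9 - (290 - 1*(-6)) = 9 - (290 + 6) = 9 - 1*296 = 9 - 296 = -287)
L(U, M) = -287
√((-128 + X(g(-2), o(-3)))² + L(373, -685)) = √((-128 + (-2 + 1)²)² - 287) = √((-128 + (-1)²)² - 287) = √((-128 + 1)² - 287) = √((-127)² - 287) = √(16129 - 287) = √15842 = 89*√2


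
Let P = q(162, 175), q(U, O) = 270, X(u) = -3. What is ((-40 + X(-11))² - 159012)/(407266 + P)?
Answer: -157163/407536 ≈ -0.38564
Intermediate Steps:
P = 270
((-40 + X(-11))² - 159012)/(407266 + P) = ((-40 - 3)² - 159012)/(407266 + 270) = ((-43)² - 159012)/407536 = (1849 - 159012)*(1/407536) = -157163*1/407536 = -157163/407536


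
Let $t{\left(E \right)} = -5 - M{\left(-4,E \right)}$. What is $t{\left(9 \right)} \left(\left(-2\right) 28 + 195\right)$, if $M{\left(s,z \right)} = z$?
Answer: $-1946$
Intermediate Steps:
$t{\left(E \right)} = -5 - E$
$t{\left(9 \right)} \left(\left(-2\right) 28 + 195\right) = \left(-5 - 9\right) \left(\left(-2\right) 28 + 195\right) = \left(-5 - 9\right) \left(-56 + 195\right) = \left(-14\right) 139 = -1946$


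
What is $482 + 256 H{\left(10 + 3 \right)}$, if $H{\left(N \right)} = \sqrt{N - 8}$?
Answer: $482 + 256 \sqrt{5} \approx 1054.4$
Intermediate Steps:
$H{\left(N \right)} = \sqrt{-8 + N}$
$482 + 256 H{\left(10 + 3 \right)} = 482 + 256 \sqrt{-8 + \left(10 + 3\right)} = 482 + 256 \sqrt{-8 + 13} = 482 + 256 \sqrt{5}$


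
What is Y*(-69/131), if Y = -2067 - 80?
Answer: 148143/131 ≈ 1130.9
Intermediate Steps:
Y = -2147
Y*(-69/131) = -(-148143)/131 = -2147*(-69/131) = 148143/131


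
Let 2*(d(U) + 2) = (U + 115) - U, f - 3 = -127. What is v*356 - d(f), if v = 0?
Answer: -111/2 ≈ -55.500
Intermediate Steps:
f = -124 (f = 3 - 127 = -124)
d(U) = 111/2 (d(U) = -2 + ((U + 115) - U)/2 = -2 + ((115 + U) - U)/2 = -2 + (½)*115 = -2 + 115/2 = 111/2)
v*356 - d(f) = 0*356 - 1*111/2 = 0 - 111/2 = -111/2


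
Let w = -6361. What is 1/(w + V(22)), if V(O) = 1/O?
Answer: -22/139941 ≈ -0.00015721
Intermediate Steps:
1/(w + V(22)) = 1/(-6361 + 1/22) = 1/(-139941/22) = -22/139941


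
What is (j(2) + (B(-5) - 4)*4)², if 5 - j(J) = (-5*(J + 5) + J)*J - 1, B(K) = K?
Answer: 1296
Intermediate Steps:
j(J) = 6 - J*(-25 - 4*J) (j(J) = 5 - ((-5*(J + 5) + J)*J - 1) = 5 - ((-5*(5 + J) + J)*J - 1) = 5 - (((-25 - 5*J) + J)*J - 1) = 5 - ((-25 - 4*J)*J - 1) = 5 - (J*(-25 - 4*J) - 1) = 5 - (-1 + J*(-25 - 4*J)) = 5 + (1 - J*(-25 - 4*J)) = 6 - J*(-25 - 4*J))
(j(2) + (B(-5) - 4)*4)² = ((6 + 4*2² + 25*2) + (-5 - 4)*4)² = ((6 + 4*4 + 50) - 9*4)² = ((6 + 16 + 50) - 36)² = (72 - 36)² = 36² = 1296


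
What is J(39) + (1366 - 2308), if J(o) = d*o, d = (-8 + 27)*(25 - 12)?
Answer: 8691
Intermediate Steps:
d = 247 (d = 19*13 = 247)
J(o) = 247*o
J(39) + (1366 - 2308) = 247*39 + (1366 - 2308) = 9633 - 942 = 8691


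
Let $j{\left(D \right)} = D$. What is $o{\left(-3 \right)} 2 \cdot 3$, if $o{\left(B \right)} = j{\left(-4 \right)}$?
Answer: $-24$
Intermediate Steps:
$o{\left(B \right)} = -4$
$o{\left(-3 \right)} 2 \cdot 3 = \left(-4\right) 2 \cdot 3 = \left(-8\right) 3 = -24$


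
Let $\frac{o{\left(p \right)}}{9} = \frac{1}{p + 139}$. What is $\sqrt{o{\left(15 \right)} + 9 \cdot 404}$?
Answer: $\frac{9 \sqrt{1064602}}{154} \approx 60.3$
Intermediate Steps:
$o{\left(p \right)} = \frac{9}{139 + p}$ ($o{\left(p \right)} = \frac{9}{p + 139} = \frac{9}{139 + p}$)
$\sqrt{o{\left(15 \right)} + 9 \cdot 404} = \sqrt{\frac{9}{139 + 15} + 9 \cdot 404} = \sqrt{\frac{9}{154} + 3636} = \sqrt{\frac{559953}{154}} = \frac{9 \sqrt{1064602}}{154}$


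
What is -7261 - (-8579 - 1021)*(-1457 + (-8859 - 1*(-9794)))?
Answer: -5018461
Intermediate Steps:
-7261 - (-8579 - 1021)*(-1457 + (-8859 - 1*(-9794))) = -7261 - (-9600)*(-1457 + (-8859 + 9794)) = -7261 - (-9600)*(-1457 + 935) = -7261 - (-9600)*(-522) = -7261 - 1*5011200 = -7261 - 5011200 = -5018461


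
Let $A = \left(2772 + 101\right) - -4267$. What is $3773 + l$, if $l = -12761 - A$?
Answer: $-16128$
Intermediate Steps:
$A = 7140$ ($A = 2873 + 4267 = 7140$)
$l = -19901$ ($l = -12761 - 7140 = -19901$)
$3773 + l = 3773 - 19901 = -16128$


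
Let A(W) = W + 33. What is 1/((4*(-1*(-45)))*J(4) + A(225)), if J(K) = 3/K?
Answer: 1/393 ≈ 0.0025445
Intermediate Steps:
A(W) = 33 + W
1/((4*(-1*(-45)))*J(4) + A(225)) = 1/((4*(-1*(-45)))*(3/4) + (33 + 225)) = 1/((4*45)*(3*(1/4)) + 258) = 1/(180*(3/4) + 258) = 1/(135 + 258) = 1/393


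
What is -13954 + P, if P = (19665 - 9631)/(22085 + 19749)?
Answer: -291870801/20917 ≈ -13954.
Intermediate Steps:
P = 5017/20917 (P = 10034/41834 = 10034*(1/41834) = 5017/20917 ≈ 0.23985)
-13954 + P = -13954 + 5017/20917 = -291870801/20917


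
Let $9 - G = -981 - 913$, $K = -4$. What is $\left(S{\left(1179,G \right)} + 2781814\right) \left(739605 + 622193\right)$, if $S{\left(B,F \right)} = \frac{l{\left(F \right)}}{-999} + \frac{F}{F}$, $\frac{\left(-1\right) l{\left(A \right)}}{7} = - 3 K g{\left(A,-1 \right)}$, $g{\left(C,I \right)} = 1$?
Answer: $\frac{1261493982552554}{333} \approx 3.7883 \cdot 10^{12}$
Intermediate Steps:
$G = 1903$ ($G = 9 - \left(-981 - 913\right) = 9 - -1894 = 9 + 1894 = 1903$)
$l{\left(A \right)} = -84$ ($l{\left(A \right)} = - 7 \left(-3\right) \left(-4\right) 1 = - 7 \cdot 12 \cdot 1 = \left(-7\right) 12 = -84$)
$S{\left(B,F \right)} = \frac{361}{333}$ ($S{\left(B,F \right)} = - \frac{84}{-999} + \frac{F}{F} = \left(-84\right) \left(- \frac{1}{999}\right) + 1 = \frac{28}{333} + 1 = \frac{361}{333}$)
$\left(S{\left(1179,G \right)} + 2781814\right) \left(739605 + 622193\right) = \left(\frac{361}{333} + 2781814\right) \left(739605 + 622193\right) = \frac{926344423}{333} \cdot 1361798 = \frac{1261493982552554}{333}$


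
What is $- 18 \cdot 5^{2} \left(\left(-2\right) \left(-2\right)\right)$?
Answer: $-1800$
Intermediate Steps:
$- 18 \cdot 5^{2} \left(\left(-2\right) \left(-2\right)\right) = \left(-18\right) 25 \cdot 4 = \left(-450\right) 4 = -1800$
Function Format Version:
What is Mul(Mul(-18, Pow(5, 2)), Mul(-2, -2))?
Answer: -1800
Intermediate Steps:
Mul(Mul(-18, Pow(5, 2)), Mul(-2, -2)) = Mul(Mul(-18, 25), 4) = Mul(-450, 4) = -1800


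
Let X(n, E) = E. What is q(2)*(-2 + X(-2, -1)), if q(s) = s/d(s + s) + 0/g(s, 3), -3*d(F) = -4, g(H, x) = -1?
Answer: -9/2 ≈ -4.5000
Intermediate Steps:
d(F) = 4/3 (d(F) = -1/3*(-4) = 4/3)
q(s) = 3*s/4 (q(s) = s/(4/3) + 0/(-1) = s*(3/4) + 0*(-1) = 3*s/4 + 0 = 3*s/4)
q(2)*(-2 + X(-2, -1)) = ((3/4)*2)*(-2 - 1) = (3/2)*(-3) = -9/2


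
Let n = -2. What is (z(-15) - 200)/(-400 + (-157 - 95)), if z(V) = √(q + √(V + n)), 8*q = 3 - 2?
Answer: 50/163 - √(2 + 16*I*√17)/2608 ≈ 0.30451 - 0.002169*I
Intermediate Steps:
q = ⅛ (q = (3 - 2)/8 = (⅛)*1 = ⅛ ≈ 0.12500)
z(V) = √(⅛ + √(-2 + V)) (z(V) = √(⅛ + √(V - 2)) = √(⅛ + √(-2 + V)))
(z(-15) - 200)/(-400 + (-157 - 95)) = (√(2 + 16*√(-2 - 15))/4 - 200)/(-400 + (-157 - 95)) = (√(2 + 16*√(-17))/4 - 200)/(-400 - 252) = (√(2 + 16*(I*√17))/4 - 200)/(-652) = (√(2 + 16*I*√17)/4 - 200)*(-1/652) = (-200 + √(2 + 16*I*√17)/4)*(-1/652) = 50/163 - √(2 + 16*I*√17)/2608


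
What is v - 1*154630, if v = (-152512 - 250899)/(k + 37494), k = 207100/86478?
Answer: -250720085120309/1621306616 ≈ -1.5464e+5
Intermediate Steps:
k = 103550/43239 (k = 207100*(1/86478) = 103550/43239 ≈ 2.3948)
v = -17443088229/1621306616 (v = (-152512 - 250899)/(103550/43239 + 37494) = -403411/1621306616/43239 = -403411*43239/1621306616 = -17443088229/1621306616 ≈ -10.759)
v - 1*154630 = -17443088229/1621306616 - 1*154630 = -17443088229/1621306616 - 154630 = -250720085120309/1621306616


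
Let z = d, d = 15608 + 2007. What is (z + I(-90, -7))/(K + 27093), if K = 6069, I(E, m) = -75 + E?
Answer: 8725/16581 ≈ 0.52621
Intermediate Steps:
d = 17615
z = 17615
(z + I(-90, -7))/(K + 27093) = (17615 + (-75 - 90))/(6069 + 27093) = (17615 - 165)/33162 = 17450*(1/33162) = 8725/16581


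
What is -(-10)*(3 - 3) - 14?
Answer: -14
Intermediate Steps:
-(-10)*(3 - 3) - 14 = -(-10)*0 - 14 = -5*0 - 14 = 0 - 14 = -14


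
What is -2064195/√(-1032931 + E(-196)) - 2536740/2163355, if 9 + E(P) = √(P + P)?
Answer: -507348/432671 - 2064195*√2/(2*√(-516470 + 7*I*√2)) ≈ -1.1921 + 2031.0*I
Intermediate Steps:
E(P) = -9 + √2*√P (E(P) = -9 + √(P + P) = -9 + √(2*P) = -9 + √2*√P)
-2064195/√(-1032931 + E(-196)) - 2536740/2163355 = -2064195/√(-1032931 + (-9 + √2*√(-196))) - 2536740/2163355 = -2064195/√(-1032931 + (-9 + √2*(14*I))) - 2536740*1/2163355 = -2064195/√(-1032931 + (-9 + 14*I*√2)) - 507348/432671 = -2064195/√(-1032940 + 14*I*√2) - 507348/432671 = -507348/432671 - 2064195/√(-1032940 + 14*I*√2)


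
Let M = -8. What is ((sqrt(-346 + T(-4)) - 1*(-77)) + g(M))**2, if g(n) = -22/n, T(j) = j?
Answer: 96161/16 + 1595*I*sqrt(14)/2 ≈ 6010.1 + 2984.0*I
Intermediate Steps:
((sqrt(-346 + T(-4)) - 1*(-77)) + g(M))**2 = ((sqrt(-346 - 4) - 1*(-77)) - 22/(-8))**2 = ((sqrt(-350) + 77) - 22*(-1/8))**2 = ((5*I*sqrt(14) + 77) + 11/4)**2 = ((77 + 5*I*sqrt(14)) + 11/4)**2 = (319/4 + 5*I*sqrt(14))**2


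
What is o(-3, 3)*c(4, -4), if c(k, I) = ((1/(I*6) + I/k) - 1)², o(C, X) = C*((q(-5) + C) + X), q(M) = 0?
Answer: 0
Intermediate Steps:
o(C, X) = C*(C + X) (o(C, X) = C*((0 + C) + X) = C*(C + X))
c(k, I) = (-1 + 1/(6*I) + I/k)² (c(k, I) = ((1/(6*I) + I/k) - 1)² = (-1 + 1/(6*I) + I/k)²)
o(-3, 3)*c(4, -4) = (-3*(-3 + 3))*((1/36)*(4 + 6*(-4)² - 6*(-4)*4)²/((-4)²*4²)) = (-3*0)*((1/36)*(1/16)*(1/16)*(4 + 6*16 + 96)²) = 0*((1/36)*(1/16)*(1/16)*(4 + 96 + 96)²) = 0*((1/36)*(1/16)*(1/16)*196²) = 0*((1/36)*(1/16)*(1/16)*38416) = 0*(2401/576) = 0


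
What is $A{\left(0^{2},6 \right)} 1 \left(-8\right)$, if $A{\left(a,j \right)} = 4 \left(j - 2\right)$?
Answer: $-128$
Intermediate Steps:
$A{\left(a,j \right)} = -8 + 4 j$ ($A{\left(a,j \right)} = 4 \left(-2 + j\right) = -8 + 4 j$)
$A{\left(0^{2},6 \right)} 1 \left(-8\right) = \left(-8 + 4 \cdot 6\right) 1 \left(-8\right) = \left(-8 + 24\right) 1 \left(-8\right) = 16 \cdot 1 \left(-8\right) = 16 \left(-8\right) = -128$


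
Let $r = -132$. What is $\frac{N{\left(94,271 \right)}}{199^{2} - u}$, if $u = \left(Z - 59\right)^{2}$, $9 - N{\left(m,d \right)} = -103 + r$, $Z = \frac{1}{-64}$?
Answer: $\frac{999424}{147939967} \approx 0.0067556$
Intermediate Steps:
$Z = - \frac{1}{64} \approx -0.015625$
$N{\left(m,d \right)} = 244$ ($N{\left(m,d \right)} = 9 - \left(-103 - 132\right) = 9 - -235 = 9 + 235 = 244$)
$u = \frac{14265729}{4096}$ ($u = \left(- \frac{1}{64} - 59\right)^{2} = \left(- \frac{3777}{64}\right)^{2} = \frac{14265729}{4096} \approx 3482.8$)
$\frac{N{\left(94,271 \right)}}{199^{2} - u} = \frac{244}{199^{2} - \frac{14265729}{4096}} = \frac{244}{39601 - \frac{14265729}{4096}} = \frac{244}{\frac{147939967}{4096}} = 244 \cdot \frac{4096}{147939967} = \frac{999424}{147939967}$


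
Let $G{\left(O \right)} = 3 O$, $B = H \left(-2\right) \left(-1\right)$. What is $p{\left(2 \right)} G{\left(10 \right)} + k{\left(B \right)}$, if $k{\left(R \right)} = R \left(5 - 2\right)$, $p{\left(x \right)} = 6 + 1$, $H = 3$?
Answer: $228$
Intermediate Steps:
$B = 6$ ($B = 3 \left(-2\right) \left(-1\right) = \left(-6\right) \left(-1\right) = 6$)
$p{\left(x \right)} = 7$
$k{\left(R \right)} = 3 R$ ($k{\left(R \right)} = R 3 = 3 R$)
$p{\left(2 \right)} G{\left(10 \right)} + k{\left(B \right)} = 7 \cdot 3 \cdot 10 + 3 \cdot 6 = 7 \cdot 30 + 18 = 210 + 18 = 228$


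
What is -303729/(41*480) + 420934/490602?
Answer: -23454345623/1609174560 ≈ -14.575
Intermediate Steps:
-303729/(41*480) + 420934/490602 = -303729/19680 + 420934*(1/490602) = -303729*1/19680 + 210467/245301 = -101243/6560 + 210467/245301 = -23454345623/1609174560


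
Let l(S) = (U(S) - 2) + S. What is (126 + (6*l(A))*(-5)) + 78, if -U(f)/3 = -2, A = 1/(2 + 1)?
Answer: 74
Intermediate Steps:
A = ⅓ (A = 1/3 = ⅓ ≈ 0.33333)
U(f) = 6 (U(f) = -3*(-2) = 6)
l(S) = 4 + S (l(S) = (6 - 2) + S = 4 + S)
(126 + (6*l(A))*(-5)) + 78 = (126 + (6*(4 + ⅓))*(-5)) + 78 = (126 + (6*(13/3))*(-5)) + 78 = (126 + 26*(-5)) + 78 = (126 - 130) + 78 = -4 + 78 = 74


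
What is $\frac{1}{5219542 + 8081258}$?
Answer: $\frac{1}{13300800} \approx 7.5183 \cdot 10^{-8}$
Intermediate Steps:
$\frac{1}{5219542 + 8081258} = \frac{1}{13300800}$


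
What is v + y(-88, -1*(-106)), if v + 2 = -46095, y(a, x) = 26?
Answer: -46071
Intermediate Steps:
v = -46097 (v = -2 - 46095 = -46097)
v + y(-88, -1*(-106)) = -46097 + 26 = -46071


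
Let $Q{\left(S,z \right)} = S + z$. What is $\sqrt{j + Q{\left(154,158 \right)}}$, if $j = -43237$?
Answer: $5 i \sqrt{1717} \approx 207.18 i$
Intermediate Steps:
$\sqrt{j + Q{\left(154,158 \right)}} = \sqrt{-43237 + \left(154 + 158\right)} = \sqrt{-43237 + 312} = \sqrt{-42925} = 5 i \sqrt{1717}$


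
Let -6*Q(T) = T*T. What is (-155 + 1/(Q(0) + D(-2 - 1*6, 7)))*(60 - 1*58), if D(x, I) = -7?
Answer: -2172/7 ≈ -310.29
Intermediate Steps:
Q(T) = -T²/6 (Q(T) = -T*T/6 = -T²/6)
(-155 + 1/(Q(0) + D(-2 - 1*6, 7)))*(60 - 1*58) = (-155 + 1/(-⅙*0² - 7))*(60 - 1*58) = (-155 + 1/(-⅙*0 - 7))*(60 - 58) = (-155 + 1/(0 - 7))*2 = (-155 + 1/(-7))*2 = (-155 - ⅐)*2 = -1086/7*2 = -2172/7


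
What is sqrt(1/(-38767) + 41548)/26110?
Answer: sqrt(62441670208605)/1012206370 ≈ 0.0078067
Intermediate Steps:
sqrt(1/(-38767) + 41548)/26110 = sqrt(-1/38767 + 41548)*(1/26110) = sqrt(1610691315/38767)*(1/26110) = (sqrt(62441670208605)/38767)*(1/26110) = sqrt(62441670208605)/1012206370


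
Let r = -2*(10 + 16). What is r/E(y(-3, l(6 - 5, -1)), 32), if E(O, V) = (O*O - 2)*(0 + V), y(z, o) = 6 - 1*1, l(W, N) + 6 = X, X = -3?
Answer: -13/184 ≈ -0.070652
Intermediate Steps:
l(W, N) = -9 (l(W, N) = -6 - 3 = -9)
y(z, o) = 5 (y(z, o) = 6 - 1 = 5)
E(O, V) = V*(-2 + O²) (E(O, V) = (O² - 2)*V = (-2 + O²)*V = V*(-2 + O²))
r = -52 (r = -2*26 = -52)
r/E(y(-3, l(6 - 5, -1)), 32) = -52*1/(32*(-2 + 5²)) = -52*1/(32*(-2 + 25)) = -52/(32*23) = -52/736 = -52*1/736 = -13/184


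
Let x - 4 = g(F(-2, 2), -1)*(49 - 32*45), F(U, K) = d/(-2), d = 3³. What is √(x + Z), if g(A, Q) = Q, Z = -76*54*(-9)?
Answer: 3*√4259 ≈ 195.78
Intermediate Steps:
d = 27
F(U, K) = -27/2 (F(U, K) = 27/(-2) = 27*(-½) = -27/2)
Z = 36936 (Z = -4104*(-9) = 36936)
x = 1395 (x = 4 - (49 - 32*45) = 4 - (49 - 1440) = 4 - 1*(-1391) = 4 + 1391 = 1395)
√(x + Z) = √(1395 + 36936) = √38331 = 3*√4259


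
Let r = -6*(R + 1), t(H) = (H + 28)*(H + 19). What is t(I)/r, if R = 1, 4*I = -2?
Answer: -2035/48 ≈ -42.396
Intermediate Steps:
I = -½ (I = (¼)*(-2) = -½ ≈ -0.50000)
t(H) = (19 + H)*(28 + H) (t(H) = (28 + H)*(19 + H) = (19 + H)*(28 + H))
r = -12 (r = -6*(1 + 1) = -6*2 = -12)
t(I)/r = (532 + (-½)² + 47*(-½))/(-12) = (532 + ¼ - 47/2)*(-1/12) = (2035/4)*(-1/12) = -2035/48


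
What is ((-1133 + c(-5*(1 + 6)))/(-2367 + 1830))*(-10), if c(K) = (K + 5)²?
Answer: -2330/537 ≈ -4.3389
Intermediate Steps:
c(K) = (5 + K)²
((-1133 + c(-5*(1 + 6)))/(-2367 + 1830))*(-10) = ((-1133 + (5 - 5*(1 + 6))²)/(-2367 + 1830))*(-10) = ((-1133 + (5 - 5*7)²)/(-537))*(-10) = ((-1133 + (5 - 35)²)*(-1/537))*(-10) = ((-1133 + (-30)²)*(-1/537))*(-10) = ((-1133 + 900)*(-1/537))*(-10) = -233*(-1/537)*(-10) = (233/537)*(-10) = -2330/537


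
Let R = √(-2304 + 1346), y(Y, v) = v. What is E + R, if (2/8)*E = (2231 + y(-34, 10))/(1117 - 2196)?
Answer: -108/13 + I*√958 ≈ -8.3077 + 30.952*I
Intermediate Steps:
R = I*√958 (R = √(-958) = I*√958 ≈ 30.952*I)
E = -108/13 (E = 4*((2231 + 10)/(1117 - 2196)) = 4*(2241/(-1079)) = 4*(2241*(-1/1079)) = 4*(-27/13) = -108/13 ≈ -8.3077)
E + R = -108/13 + I*√958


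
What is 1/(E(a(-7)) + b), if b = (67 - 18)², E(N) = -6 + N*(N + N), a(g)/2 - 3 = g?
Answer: 1/2523 ≈ 0.00039635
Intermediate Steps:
a(g) = 6 + 2*g
E(N) = -6 + 2*N² (E(N) = -6 + N*(2*N) = -6 + 2*N²)
b = 2401 (b = 49² = 2401)
1/(E(a(-7)) + b) = 1/((-6 + 2*(6 + 2*(-7))²) + 2401) = 1/((-6 + 2*(6 - 14)²) + 2401) = 1/((-6 + 2*(-8)²) + 2401) = 1/((-6 + 2*64) + 2401) = 1/((-6 + 128) + 2401) = 1/(122 + 2401) = 1/2523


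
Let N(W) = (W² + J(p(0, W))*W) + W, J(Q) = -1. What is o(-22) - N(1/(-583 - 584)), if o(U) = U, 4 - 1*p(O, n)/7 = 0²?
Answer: -29961559/1361889 ≈ -22.000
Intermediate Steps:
p(O, n) = 28 (p(O, n) = 28 - 7*0² = 28 - 7*0 = 28 + 0 = 28)
N(W) = W² (N(W) = (W² - W) + W = W²)
o(-22) - N(1/(-583 - 584)) = -22 - (1/(-583 - 584))² = -22 - (1/(-1167))² = -22 - (-1/1167)² = -22 - 1*1/1361889 = -22 - 1/1361889 = -29961559/1361889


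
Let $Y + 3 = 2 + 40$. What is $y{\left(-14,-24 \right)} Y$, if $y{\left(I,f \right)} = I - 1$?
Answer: $-585$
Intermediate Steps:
$y{\left(I,f \right)} = -1 + I$
$Y = 39$ ($Y = -3 + \left(2 + 40\right) = -3 + 42 = 39$)
$y{\left(-14,-24 \right)} Y = \left(-1 - 14\right) 39 = \left(-15\right) 39 = -585$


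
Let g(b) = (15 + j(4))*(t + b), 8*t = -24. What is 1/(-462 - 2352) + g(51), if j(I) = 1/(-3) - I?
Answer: 1440767/2814 ≈ 512.00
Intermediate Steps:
t = -3 (t = (⅛)*(-24) = -3)
j(I) = -⅓ - I
g(b) = -32 + 32*b/3 (g(b) = (15 + (-⅓ - 1*4))*(-3 + b) = (15 + (-⅓ - 4))*(-3 + b) = (15 - 13/3)*(-3 + b) = 32*(-3 + b)/3 = -32 + 32*b/3)
1/(-462 - 2352) + g(51) = 1/(-462 - 2352) + (-32 + (32/3)*51) = 1/(-2814) + (-32 + 544) = -1/2814 + 512 = 1440767/2814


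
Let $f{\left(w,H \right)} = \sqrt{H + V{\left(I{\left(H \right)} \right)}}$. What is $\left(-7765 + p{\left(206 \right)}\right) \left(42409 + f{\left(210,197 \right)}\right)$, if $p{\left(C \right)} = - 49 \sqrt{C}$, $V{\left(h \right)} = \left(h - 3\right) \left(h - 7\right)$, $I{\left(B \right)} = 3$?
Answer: $- \left(7765 + 49 \sqrt{206}\right) \left(42409 + \sqrt{197}\right) \approx -3.5925 \cdot 10^{8}$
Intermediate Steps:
$V{\left(h \right)} = \left(-7 + h\right) \left(-3 + h\right)$ ($V{\left(h \right)} = \left(-3 + h\right) \left(-7 + h\right) = \left(-7 + h\right) \left(-3 + h\right)$)
$f{\left(w,H \right)} = \sqrt{H}$ ($f{\left(w,H \right)} = \sqrt{H + \left(21 + 3^{2} - 30\right)} = \sqrt{H + \left(21 + 9 - 30\right)} = \sqrt{H + 0} = \sqrt{H}$)
$\left(-7765 + p{\left(206 \right)}\right) \left(42409 + f{\left(210,197 \right)}\right) = \left(-7765 - 49 \sqrt{206}\right) \left(42409 + \sqrt{197}\right)$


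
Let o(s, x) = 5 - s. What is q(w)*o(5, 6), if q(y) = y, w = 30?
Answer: 0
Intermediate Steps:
q(w)*o(5, 6) = 30*(5 - 1*5) = 30*(5 - 5) = 30*0 = 0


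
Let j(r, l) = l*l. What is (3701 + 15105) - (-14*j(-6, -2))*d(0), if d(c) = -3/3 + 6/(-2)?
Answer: 18582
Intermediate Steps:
d(c) = -4 (d(c) = -3*1/3 + 6*(-1/2) = -1 - 3 = -4)
j(r, l) = l**2
(3701 + 15105) - (-14*j(-6, -2))*d(0) = (3701 + 15105) - (-14*(-2)**2)*(-4) = 18806 - (-14*4)*(-4) = 18806 - (-56)*(-4) = 18806 - 1*224 = 18806 - 224 = 18582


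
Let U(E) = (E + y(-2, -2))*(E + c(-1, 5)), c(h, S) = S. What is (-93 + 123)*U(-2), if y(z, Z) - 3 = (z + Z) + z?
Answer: -450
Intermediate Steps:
y(z, Z) = 3 + Z + 2*z (y(z, Z) = 3 + ((z + Z) + z) = 3 + ((Z + z) + z) = 3 + (Z + 2*z) = 3 + Z + 2*z)
U(E) = (-3 + E)*(5 + E) (U(E) = (E + (3 - 2 + 2*(-2)))*(E + 5) = (E + (3 - 2 - 4))*(5 + E) = (E - 3)*(5 + E) = (-3 + E)*(5 + E))
(-93 + 123)*U(-2) = (-93 + 123)*(-15 + (-2)**2 + 2*(-2)) = 30*(-15 + 4 - 4) = 30*(-15) = -450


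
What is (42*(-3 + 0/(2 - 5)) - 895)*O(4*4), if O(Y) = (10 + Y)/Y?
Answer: -13273/8 ≈ -1659.1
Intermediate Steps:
O(Y) = (10 + Y)/Y
(42*(-3 + 0/(2 - 5)) - 895)*O(4*4) = (42*(-3 + 0/(2 - 5)) - 895)*((10 + 4*4)/((4*4))) = (42*(-3 + 0/(-3)) - 895)*((10 + 16)/16) = (42*(-3 + 0*(-⅓)) - 895)*((1/16)*26) = (42*(-3 + 0) - 895)*(13/8) = (42*(-3) - 895)*(13/8) = (-126 - 895)*(13/8) = -1021*13/8 = -13273/8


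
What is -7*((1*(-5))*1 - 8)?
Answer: 91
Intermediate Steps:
-7*((1*(-5))*1 - 8) = -7*(-5*1 - 8) = -7*(-5 - 8) = -7*(-13) = 91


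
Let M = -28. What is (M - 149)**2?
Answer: 31329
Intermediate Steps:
(M - 149)**2 = (-28 - 149)**2 = (-177)**2 = 31329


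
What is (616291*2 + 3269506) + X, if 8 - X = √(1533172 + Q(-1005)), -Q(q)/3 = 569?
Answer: 4502096 - √1531465 ≈ 4.5009e+6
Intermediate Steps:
Q(q) = -1707 (Q(q) = -3*569 = -1707)
X = 8 - √1531465 (X = 8 - √(1533172 - 1707) = 8 - √1531465 ≈ -1229.5)
(616291*2 + 3269506) + X = (616291*2 + 3269506) + (8 - √1531465) = (1232582 + 3269506) + (8 - √1531465) = 4502088 + (8 - √1531465) = 4502096 - √1531465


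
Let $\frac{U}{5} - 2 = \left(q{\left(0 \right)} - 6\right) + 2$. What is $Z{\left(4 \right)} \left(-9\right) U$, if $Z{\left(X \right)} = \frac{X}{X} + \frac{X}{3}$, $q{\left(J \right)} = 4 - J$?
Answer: $-210$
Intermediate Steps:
$U = 10$ ($U = 10 + 5 \left(\left(\left(4 - 0\right) - 6\right) + 2\right) = 10 + 5 \left(\left(\left(4 + 0\right) - 6\right) + 2\right) = 10 + 5 \left(\left(4 - 6\right) + 2\right) = 10 + 5 \left(-2 + 2\right) = 10 + 5 \cdot 0 = 10 + 0 = 10$)
$Z{\left(X \right)} = 1 + \frac{X}{3}$ ($Z{\left(X \right)} = 1 + X \frac{1}{3} = 1 + \frac{X}{3}$)
$Z{\left(4 \right)} \left(-9\right) U = \left(1 + \frac{1}{3} \cdot 4\right) \left(-9\right) 10 = \left(1 + \frac{4}{3}\right) \left(-9\right) 10 = \frac{7}{3} \left(-9\right) 10 = \left(-21\right) 10 = -210$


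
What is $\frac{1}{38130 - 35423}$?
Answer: $\frac{1}{2707} \approx 0.00036941$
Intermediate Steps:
$\frac{1}{38130 - 35423} = \frac{1}{2707}$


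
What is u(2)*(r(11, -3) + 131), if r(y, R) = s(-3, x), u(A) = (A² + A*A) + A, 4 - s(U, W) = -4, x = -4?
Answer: 1390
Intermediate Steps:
s(U, W) = 8 (s(U, W) = 4 - 1*(-4) = 4 + 4 = 8)
u(A) = A + 2*A² (u(A) = (A² + A²) + A = 2*A² + A = A + 2*A²)
r(y, R) = 8
u(2)*(r(11, -3) + 131) = (2*(1 + 2*2))*(8 + 131) = (2*(1 + 4))*139 = (2*5)*139 = 10*139 = 1390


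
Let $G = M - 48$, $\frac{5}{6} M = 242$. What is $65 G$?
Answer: $15756$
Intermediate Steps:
$M = \frac{1452}{5}$ ($M = \frac{6}{5} \cdot 242 = \frac{1452}{5} \approx 290.4$)
$G = \frac{1212}{5}$ ($G = \frac{1452}{5} - 48 = \frac{1212}{5} \approx 242.4$)
$65 G = 65 \cdot \frac{1212}{5} = 15756$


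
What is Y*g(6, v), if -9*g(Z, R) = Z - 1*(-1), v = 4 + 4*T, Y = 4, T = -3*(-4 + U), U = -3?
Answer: -28/9 ≈ -3.1111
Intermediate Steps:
T = 21 (T = -3*(-4 - 3) = -3*(-7) = 21)
v = 88 (v = 4 + 4*21 = 4 + 84 = 88)
g(Z, R) = -1/9 - Z/9 (g(Z, R) = -(Z - 1*(-1))/9 = -(Z + 1)/9 = -(1 + Z)/9 = -1/9 - Z/9)
Y*g(6, v) = 4*(-1/9 - 1/9*6) = 4*(-1/9 - 2/3) = 4*(-7/9) = -28/9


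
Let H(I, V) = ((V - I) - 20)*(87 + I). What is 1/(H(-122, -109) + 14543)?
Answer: 1/14788 ≈ 6.7622e-5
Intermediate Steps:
H(I, V) = (87 + I)*(-20 + V - I) (H(I, V) = (-20 + V - I)*(87 + I) = (87 + I)*(-20 + V - I))
1/(H(-122, -109) + 14543) = 1/((-1740 - 1*(-122)**2 - 107*(-122) + 87*(-109) - 122*(-109)) + 14543) = 1/((-1740 - 1*14884 + 13054 - 9483 + 13298) + 14543) = 1/((-1740 - 14884 + 13054 - 9483 + 13298) + 14543) = 1/(245 + 14543) = 1/14788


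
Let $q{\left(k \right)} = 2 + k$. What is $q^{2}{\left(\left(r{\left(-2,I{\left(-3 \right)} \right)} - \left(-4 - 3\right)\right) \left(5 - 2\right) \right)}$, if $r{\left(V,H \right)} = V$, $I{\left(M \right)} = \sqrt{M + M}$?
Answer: $289$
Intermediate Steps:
$I{\left(M \right)} = \sqrt{2} \sqrt{M}$ ($I{\left(M \right)} = \sqrt{2 M} = \sqrt{2} \sqrt{M}$)
$q^{2}{\left(\left(r{\left(-2,I{\left(-3 \right)} \right)} - \left(-4 - 3\right)\right) \left(5 - 2\right) \right)} = \left(2 + \left(-2 - \left(-4 - 3\right)\right) \left(5 - 2\right)\right)^{2} = \left(2 + \left(-2 - -7\right) 3\right)^{2} = \left(2 + \left(-2 + 7\right) 3\right)^{2} = \left(2 + 5 \cdot 3\right)^{2} = \left(2 + 15\right)^{2} = 17^{2} = 289$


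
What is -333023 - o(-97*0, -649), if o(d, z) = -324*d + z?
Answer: -332374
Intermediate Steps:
o(d, z) = z - 324*d
-333023 - o(-97*0, -649) = -333023 - (-649 - (-31428)*0) = -333023 - (-649 - 324*0) = -333023 - (-649 + 0) = -333023 - 1*(-649) = -333023 + 649 = -332374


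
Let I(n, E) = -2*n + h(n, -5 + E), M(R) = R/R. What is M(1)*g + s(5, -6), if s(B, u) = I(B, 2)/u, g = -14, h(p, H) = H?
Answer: -71/6 ≈ -11.833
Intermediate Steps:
M(R) = 1
I(n, E) = -5 + E - 2*n (I(n, E) = -2*n + (-5 + E) = -5 + E - 2*n)
s(B, u) = (-3 - 2*B)/u (s(B, u) = (-5 + 2 - 2*B)/u = (-3 - 2*B)/u)
M(1)*g + s(5, -6) = 1*(-14) + (-3 - 2*5)/(-6) = -14 - (-3 - 10)/6 = -14 - ⅙*(-13) = -14 + 13/6 = -71/6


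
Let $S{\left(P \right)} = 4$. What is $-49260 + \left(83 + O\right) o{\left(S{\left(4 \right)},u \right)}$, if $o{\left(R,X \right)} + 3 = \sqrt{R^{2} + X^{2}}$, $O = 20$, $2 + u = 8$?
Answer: $-49569 + 206 \sqrt{13} \approx -48826.0$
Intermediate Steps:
$u = 6$ ($u = -2 + 8 = 6$)
$o{\left(R,X \right)} = -3 + \sqrt{R^{2} + X^{2}}$
$-49260 + \left(83 + O\right) o{\left(S{\left(4 \right)},u \right)} = -49260 + \left(83 + 20\right) \left(-3 + \sqrt{4^{2} + 6^{2}}\right) = -49260 + 103 \left(-3 + \sqrt{16 + 36}\right) = -49260 + 103 \left(-3 + \sqrt{52}\right) = -49260 + 103 \left(-3 + 2 \sqrt{13}\right) = -49260 - \left(309 - 206 \sqrt{13}\right) = -49569 + 206 \sqrt{13}$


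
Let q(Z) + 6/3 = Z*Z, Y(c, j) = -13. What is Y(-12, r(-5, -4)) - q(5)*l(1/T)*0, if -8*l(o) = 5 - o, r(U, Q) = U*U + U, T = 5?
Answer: -13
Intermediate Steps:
r(U, Q) = U + U² (r(U, Q) = U² + U = U + U²)
l(o) = -5/8 + o/8 (l(o) = -(5 - o)/8 = -5/8 + o/8)
q(Z) = -2 + Z² (q(Z) = -2 + Z*Z = -2 + Z²)
Y(-12, r(-5, -4)) - q(5)*l(1/T)*0 = -13 - (-2 + 5²)*(-5/8 + (⅛)/5)*0 = -13 - (-2 + 25)*(-5/8 + (⅛)*(⅕))*0 = -13 - 23*(-5/8 + 1/40)*0 = -13 - 23*(-⅗)*0 = -13 - (-69)*0/5 = -13 - 1*0 = -13 + 0 = -13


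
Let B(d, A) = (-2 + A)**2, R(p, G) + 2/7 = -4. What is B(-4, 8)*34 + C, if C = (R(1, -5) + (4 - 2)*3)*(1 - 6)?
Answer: 8508/7 ≈ 1215.4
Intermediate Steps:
R(p, G) = -30/7 (R(p, G) = -2/7 - 4 = -30/7)
C = -60/7 (C = (-30/7 + (4 - 2)*3)*(1 - 6) = (-30/7 + 2*3)*(-5) = (-30/7 + 6)*(-5) = (12/7)*(-5) = -60/7 ≈ -8.5714)
B(-4, 8)*34 + C = (-2 + 8)**2*34 - 60/7 = 6**2*34 - 60/7 = 36*34 - 60/7 = 1224 - 60/7 = 8508/7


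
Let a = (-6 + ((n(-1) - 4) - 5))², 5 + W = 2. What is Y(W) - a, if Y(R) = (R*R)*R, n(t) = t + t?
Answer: -316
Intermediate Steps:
W = -3 (W = -5 + 2 = -3)
n(t) = 2*t
Y(R) = R³ (Y(R) = R²*R = R³)
a = 289 (a = (-6 + ((2*(-1) - 4) - 5))² = (-6 + ((-2 - 4) - 5))² = (-6 + (-6 - 5))² = (-6 - 11)² = (-17)² = 289)
Y(W) - a = (-3)³ - 1*289 = -27 - 289 = -316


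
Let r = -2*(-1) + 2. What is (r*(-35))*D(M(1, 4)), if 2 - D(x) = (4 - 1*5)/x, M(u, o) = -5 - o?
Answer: -2380/9 ≈ -264.44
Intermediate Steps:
r = 4 (r = 2 + 2 = 4)
D(x) = 2 + 1/x (D(x) = 2 - (4 - 1*5)/x = 2 - (4 - 5)/x = 2 - (-1)/x = 2 + 1/x)
(r*(-35))*D(M(1, 4)) = (4*(-35))*(2 + 1/(-5 - 1*4)) = -140*(2 + 1/(-5 - 4)) = -140*(2 + 1/(-9)) = -140*(2 - ⅑) = -140*17/9 = -2380/9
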